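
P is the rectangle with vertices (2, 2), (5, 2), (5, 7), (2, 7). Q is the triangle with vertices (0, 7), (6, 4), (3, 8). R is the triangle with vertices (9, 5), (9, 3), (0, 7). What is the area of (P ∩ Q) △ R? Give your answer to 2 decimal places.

8.82

|P ∩ Q| = 4.2083.
|(P ∩ Q) ∩ R| = 2.1944.
|(P ∩ Q) △ R| = 4.2083 + 9 − 4.3889 = 8.82.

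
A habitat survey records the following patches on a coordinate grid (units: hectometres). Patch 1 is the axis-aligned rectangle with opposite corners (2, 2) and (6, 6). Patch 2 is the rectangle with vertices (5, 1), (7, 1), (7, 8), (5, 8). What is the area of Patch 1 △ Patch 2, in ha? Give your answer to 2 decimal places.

|Patch 1∩Patch 2|: x∈[5,6], y∈[2,6] → 1·4 = 4.
|Patch 1 △ Patch 2| = |Patch 1| + |Patch 2| − 2·|Patch 1∩Patch 2| = 16 + 14 − 8 = 22.00.

22.00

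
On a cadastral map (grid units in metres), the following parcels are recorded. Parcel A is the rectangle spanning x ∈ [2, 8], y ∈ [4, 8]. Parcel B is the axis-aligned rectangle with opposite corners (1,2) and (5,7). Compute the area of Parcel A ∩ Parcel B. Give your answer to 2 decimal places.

|Parcel A∩Parcel B|: x∈[2,5], y∈[4,7] → 3·3 = 9.

9.00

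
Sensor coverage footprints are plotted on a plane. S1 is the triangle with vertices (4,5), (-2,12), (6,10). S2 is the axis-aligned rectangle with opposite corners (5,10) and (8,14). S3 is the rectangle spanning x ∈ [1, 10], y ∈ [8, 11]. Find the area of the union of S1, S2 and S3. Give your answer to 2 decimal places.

By inclusion–exclusion:
Individual areas: |S1| = 22, |S2| = 12, |S3| = 27.
|S1∩S2| = 0.125.
|S1∩S3| = 12.0929.
|S2∩S3|: x∈[5,8], y∈[10,11] → 3·1 = 3.
|S1∩S2∩S3| = 0.125.
|S1 ∪ S2 ∪ S3| = 61 − 15.2179 + 0.125 = 45.91.

45.91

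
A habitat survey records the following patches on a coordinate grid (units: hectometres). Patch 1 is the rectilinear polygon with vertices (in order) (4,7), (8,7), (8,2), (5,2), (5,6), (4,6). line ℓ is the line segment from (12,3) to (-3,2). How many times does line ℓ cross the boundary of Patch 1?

The segment meets the boundary at (5,2.533), (8,2.733).

2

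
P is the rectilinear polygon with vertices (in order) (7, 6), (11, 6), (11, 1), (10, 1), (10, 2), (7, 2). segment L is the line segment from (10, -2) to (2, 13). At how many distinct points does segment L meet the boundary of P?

The segment meets the boundary at (7,3.625), (7.867,2).

2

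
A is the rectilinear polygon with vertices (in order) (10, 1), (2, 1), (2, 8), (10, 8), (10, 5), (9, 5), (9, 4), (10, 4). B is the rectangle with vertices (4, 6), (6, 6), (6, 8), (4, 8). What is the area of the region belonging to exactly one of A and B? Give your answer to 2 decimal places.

|A| = 55, |B| = 4, |A∩B| = 4.
|A △ B| = |A| + |B| − 2·|A∩B| = 55 + 4 − 8 = 51.00.

51.00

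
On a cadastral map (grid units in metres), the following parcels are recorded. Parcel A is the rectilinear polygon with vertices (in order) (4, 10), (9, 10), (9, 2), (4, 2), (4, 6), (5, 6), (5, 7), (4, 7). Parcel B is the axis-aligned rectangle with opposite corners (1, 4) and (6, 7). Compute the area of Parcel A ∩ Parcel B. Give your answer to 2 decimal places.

5.00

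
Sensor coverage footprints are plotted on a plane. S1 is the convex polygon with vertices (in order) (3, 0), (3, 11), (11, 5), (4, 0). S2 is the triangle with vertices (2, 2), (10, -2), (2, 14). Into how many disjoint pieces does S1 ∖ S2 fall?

2

S1 ∖ S2 splits into 2 disjoint pieces (area 1.6618, area 17.4789).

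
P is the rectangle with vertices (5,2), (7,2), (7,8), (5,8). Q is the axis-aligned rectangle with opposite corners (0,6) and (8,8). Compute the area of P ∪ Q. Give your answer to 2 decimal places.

By inclusion–exclusion:
Individual areas: |P| = 12, |Q| = 16.
|P∩Q|: x∈[5,7], y∈[6,8] → 2·2 = 4.
|P ∪ Q| = 28 − 4 = 24.00.

24.00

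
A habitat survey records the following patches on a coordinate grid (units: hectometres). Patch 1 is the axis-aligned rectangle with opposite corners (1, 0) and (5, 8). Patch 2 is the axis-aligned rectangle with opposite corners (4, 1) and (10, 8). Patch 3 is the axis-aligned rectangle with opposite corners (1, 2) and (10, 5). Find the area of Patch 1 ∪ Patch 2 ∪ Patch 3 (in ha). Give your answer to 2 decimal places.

By inclusion–exclusion:
Individual areas: |Patch 1| = 32, |Patch 2| = 42, |Patch 3| = 27.
|Patch 1∩Patch 2|: x∈[4,5], y∈[1,8] → 1·7 = 7.
|Patch 1∩Patch 3|: x∈[1,5], y∈[2,5] → 4·3 = 12.
|Patch 2∩Patch 3|: x∈[4,10], y∈[2,5] → 6·3 = 18.
|Patch 1∩Patch 2∩Patch 3| = 3.
|Patch 1 ∪ Patch 2 ∪ Patch 3| = 101 − 37 + 3 = 67.00.

67.00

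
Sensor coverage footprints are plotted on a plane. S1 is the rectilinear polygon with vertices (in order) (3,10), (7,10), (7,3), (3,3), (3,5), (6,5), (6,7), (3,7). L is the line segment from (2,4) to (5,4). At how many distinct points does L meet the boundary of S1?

1

The segment meets the boundary at (3,4).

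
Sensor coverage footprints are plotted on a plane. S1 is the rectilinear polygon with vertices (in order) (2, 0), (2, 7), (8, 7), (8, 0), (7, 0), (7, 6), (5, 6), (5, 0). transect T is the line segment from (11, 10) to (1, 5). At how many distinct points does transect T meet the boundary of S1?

2

The segment meets the boundary at (2,5.5), (5,7).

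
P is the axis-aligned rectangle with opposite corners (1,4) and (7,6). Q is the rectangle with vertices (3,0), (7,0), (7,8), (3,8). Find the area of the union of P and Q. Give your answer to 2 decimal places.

36.00

By inclusion–exclusion:
Individual areas: |P| = 12, |Q| = 32.
|P∩Q|: x∈[3,7], y∈[4,6] → 4·2 = 8.
|P ∪ Q| = 44 − 8 = 36.00.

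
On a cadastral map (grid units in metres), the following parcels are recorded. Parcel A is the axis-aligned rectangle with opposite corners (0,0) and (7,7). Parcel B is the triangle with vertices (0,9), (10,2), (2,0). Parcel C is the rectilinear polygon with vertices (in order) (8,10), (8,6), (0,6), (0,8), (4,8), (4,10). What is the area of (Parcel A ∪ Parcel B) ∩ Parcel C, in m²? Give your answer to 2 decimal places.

8.81

The region (Parcel A ∪ Parcel B) ∩ Parcel C is the polygon with vertices (0,7), (0.444,7), (0.222,8), (1.429,8), (2.857,7), (7,7), (7,6), (0,6).
By the shoelace formula its area is 8.81.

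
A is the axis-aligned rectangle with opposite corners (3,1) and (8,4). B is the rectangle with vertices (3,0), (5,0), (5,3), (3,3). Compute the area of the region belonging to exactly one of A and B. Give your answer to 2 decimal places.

|A∩B|: x∈[3,5], y∈[1,3] → 2·2 = 4.
|A △ B| = |A| + |B| − 2·|A∩B| = 15 + 6 − 8 = 13.00.

13.00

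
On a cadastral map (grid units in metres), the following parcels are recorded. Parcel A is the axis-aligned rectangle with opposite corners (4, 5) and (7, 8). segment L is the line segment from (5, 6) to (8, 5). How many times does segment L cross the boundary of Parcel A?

The segment meets the boundary at (7,5.333).

1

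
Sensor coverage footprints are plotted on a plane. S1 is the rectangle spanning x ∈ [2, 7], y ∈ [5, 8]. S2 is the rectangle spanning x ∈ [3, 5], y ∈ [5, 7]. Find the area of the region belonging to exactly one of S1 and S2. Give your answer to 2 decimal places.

|S1∩S2|: x∈[3,5], y∈[5,7] → 2·2 = 4.
|S1 △ S2| = |S1| + |S2| − 2·|S1∩S2| = 15 + 4 − 8 = 11.00.

11.00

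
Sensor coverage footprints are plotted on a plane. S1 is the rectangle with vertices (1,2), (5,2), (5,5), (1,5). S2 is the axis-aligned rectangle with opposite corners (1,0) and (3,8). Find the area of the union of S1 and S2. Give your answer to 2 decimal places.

By inclusion–exclusion:
Individual areas: |S1| = 12, |S2| = 16.
|S1∩S2|: x∈[1,3], y∈[2,5] → 2·3 = 6.
|S1 ∪ S2| = 28 − 6 = 22.00.

22.00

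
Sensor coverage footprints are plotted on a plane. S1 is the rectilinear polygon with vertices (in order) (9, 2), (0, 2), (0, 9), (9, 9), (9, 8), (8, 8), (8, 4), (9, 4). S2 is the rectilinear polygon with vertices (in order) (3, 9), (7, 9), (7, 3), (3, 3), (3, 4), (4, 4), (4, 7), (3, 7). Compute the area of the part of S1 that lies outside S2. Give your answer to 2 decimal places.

|S1| = 59, |S1∩S2| = 21.
|S1 ∖ S2| = |S1| − |S1∩S2| = 59 − 21 = 38.00.

38.00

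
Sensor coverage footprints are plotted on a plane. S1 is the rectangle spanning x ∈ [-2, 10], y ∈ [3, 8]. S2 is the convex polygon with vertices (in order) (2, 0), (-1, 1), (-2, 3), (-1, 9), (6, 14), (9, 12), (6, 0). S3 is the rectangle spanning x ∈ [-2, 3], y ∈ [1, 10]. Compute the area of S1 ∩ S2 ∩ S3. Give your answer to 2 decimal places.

22.92

The intersection is the polygon with vertices (-2,3), (-1.167,8), (3,8), (3,3).
By the shoelace formula its area is 22.92.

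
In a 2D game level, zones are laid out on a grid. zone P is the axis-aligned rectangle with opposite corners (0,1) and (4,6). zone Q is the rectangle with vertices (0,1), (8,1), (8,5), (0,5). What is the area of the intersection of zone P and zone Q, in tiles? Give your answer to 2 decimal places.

16.00

|zone P∩zone Q|: x∈[0,4], y∈[1,5] → 4·4 = 16.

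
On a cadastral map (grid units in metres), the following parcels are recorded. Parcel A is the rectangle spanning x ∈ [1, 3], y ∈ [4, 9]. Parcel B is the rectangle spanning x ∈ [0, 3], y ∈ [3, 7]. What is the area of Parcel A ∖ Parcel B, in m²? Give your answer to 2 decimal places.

|Parcel A∩Parcel B|: x∈[1,3], y∈[4,7] → 2·3 = 6.
|Parcel A| = 10.
|Parcel A ∖ Parcel B| = |Parcel A| − |Parcel A∩Parcel B| = 10 − 6 = 4.00.

4.00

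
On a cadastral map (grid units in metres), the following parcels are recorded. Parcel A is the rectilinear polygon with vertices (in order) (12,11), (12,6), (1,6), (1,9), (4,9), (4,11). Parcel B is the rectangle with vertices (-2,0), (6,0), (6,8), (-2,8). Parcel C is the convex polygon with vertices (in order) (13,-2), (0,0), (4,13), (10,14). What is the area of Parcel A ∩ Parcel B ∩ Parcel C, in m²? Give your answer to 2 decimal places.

The intersection is the polygon with vertices (6,8), (6,6), (1.846,6), (2.462,8).
By the shoelace formula its area is 7.69.

7.69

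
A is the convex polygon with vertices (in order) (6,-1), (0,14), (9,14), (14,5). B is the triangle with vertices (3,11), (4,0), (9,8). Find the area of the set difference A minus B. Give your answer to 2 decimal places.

|A| = 118.5, |A∩B| = 28.6076.
|A ∖ B| = |A| − |A∩B| = 118.5 − 28.6076 = 89.89.

89.89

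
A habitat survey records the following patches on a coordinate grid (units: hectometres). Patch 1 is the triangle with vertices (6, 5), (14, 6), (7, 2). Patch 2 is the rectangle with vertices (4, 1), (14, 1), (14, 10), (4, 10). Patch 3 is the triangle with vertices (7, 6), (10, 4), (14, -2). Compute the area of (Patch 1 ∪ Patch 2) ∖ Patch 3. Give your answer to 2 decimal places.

85.94

|Patch 1 ∪ Patch 2| = 90.
|(Patch 1 ∪ Patch 2) ∩ Patch 3| = 4.0625.
|(Patch 1 ∪ Patch 2) ∖ Patch 3| = 90 − 4.0625 = 85.94.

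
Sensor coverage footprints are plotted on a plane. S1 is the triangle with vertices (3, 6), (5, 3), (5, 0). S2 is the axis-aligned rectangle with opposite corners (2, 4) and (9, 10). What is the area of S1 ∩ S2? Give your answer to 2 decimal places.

0.67

The intersection is the polygon with vertices (4.333,4), (3.667,4), (3,6).
By the shoelace formula its area is 0.67.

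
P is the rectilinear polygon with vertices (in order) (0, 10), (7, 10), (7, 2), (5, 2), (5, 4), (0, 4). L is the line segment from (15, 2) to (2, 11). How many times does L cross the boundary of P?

The segment meets the boundary at (3.444,10), (7,7.538).

2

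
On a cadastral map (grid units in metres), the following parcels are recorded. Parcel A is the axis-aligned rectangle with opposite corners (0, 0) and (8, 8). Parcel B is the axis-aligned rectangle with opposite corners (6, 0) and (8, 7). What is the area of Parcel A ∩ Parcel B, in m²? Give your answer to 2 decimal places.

|Parcel A∩Parcel B|: x∈[6,8], y∈[0,7] → 2·7 = 14.

14.00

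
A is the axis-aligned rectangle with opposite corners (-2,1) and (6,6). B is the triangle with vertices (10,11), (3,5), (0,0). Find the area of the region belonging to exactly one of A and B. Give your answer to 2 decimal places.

|A| = 40, |B| = 8.5, |A∩B| = 5.1258.
|A △ B| = |A| + |B| − 2·|A∩B| = 40 + 8.5 − 10.2515 = 38.25.

38.25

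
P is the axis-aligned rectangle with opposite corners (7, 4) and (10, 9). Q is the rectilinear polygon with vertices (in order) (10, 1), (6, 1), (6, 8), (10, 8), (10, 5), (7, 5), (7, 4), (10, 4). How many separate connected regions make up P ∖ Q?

2

P ∖ Q splits into 2 disjoint pieces (area 3, area 3).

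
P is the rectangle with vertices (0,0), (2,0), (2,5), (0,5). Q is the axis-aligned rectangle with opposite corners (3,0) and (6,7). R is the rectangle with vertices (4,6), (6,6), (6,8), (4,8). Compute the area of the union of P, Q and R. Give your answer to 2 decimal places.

33.00

By inclusion–exclusion:
Individual areas: |P| = 10, |Q| = 21, |R| = 4.
|P∩Q| = 0 (no overlap).
|P∩R| = 0 (no overlap).
|Q∩R|: x∈[4,6], y∈[6,7] → 2·1 = 2.
|P∩Q∩R| = 0.
|P ∪ Q ∪ R| = 35 − 2 + 0 = 33.00.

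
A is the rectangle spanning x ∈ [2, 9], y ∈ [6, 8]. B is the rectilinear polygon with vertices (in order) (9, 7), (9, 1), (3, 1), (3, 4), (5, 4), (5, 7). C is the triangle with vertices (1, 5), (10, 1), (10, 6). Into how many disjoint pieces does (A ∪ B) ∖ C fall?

(A ∪ B) ∖ C splits into 2 disjoint pieces (area 15.3333, area 10.6528).

2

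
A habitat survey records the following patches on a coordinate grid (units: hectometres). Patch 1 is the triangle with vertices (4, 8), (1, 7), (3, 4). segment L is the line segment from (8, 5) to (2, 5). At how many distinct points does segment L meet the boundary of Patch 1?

2

The segment meets the boundary at (2.333,5), (3.25,5).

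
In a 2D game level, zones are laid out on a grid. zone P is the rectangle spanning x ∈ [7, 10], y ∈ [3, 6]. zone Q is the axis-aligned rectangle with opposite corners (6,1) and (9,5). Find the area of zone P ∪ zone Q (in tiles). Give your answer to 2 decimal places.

By inclusion–exclusion:
Individual areas: |zone P| = 9, |zone Q| = 12.
|zone P∩zone Q|: x∈[7,9], y∈[3,5] → 2·2 = 4.
|zone P ∪ zone Q| = 21 − 4 = 17.00.

17.00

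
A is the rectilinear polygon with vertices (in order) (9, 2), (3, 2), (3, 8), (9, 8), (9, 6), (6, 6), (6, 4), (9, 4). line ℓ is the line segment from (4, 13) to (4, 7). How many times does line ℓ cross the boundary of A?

The segment meets the boundary at (4,8).

1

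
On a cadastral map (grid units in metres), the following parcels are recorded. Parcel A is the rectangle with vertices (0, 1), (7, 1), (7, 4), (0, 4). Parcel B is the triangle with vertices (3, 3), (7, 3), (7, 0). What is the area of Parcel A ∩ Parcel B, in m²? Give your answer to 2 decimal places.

The intersection is the polygon with vertices (7,1), (5.667,1), (3,3), (7,3).
By the shoelace formula its area is 5.33.

5.33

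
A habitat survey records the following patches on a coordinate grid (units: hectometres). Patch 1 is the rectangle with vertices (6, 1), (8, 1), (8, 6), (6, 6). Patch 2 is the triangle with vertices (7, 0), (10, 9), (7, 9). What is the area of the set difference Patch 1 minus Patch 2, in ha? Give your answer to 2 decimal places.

|Patch 1| = 10, |Patch 1∩Patch 2| = 4.3333.
|Patch 1 ∖ Patch 2| = |Patch 1| − |Patch 1∩Patch 2| = 10 − 4.3333 = 5.67.

5.67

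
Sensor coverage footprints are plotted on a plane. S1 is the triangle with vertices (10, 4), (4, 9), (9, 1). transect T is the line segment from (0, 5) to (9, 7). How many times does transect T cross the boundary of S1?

The segment meets the boundary at (6.947,6.544), (5.707,6.268).

2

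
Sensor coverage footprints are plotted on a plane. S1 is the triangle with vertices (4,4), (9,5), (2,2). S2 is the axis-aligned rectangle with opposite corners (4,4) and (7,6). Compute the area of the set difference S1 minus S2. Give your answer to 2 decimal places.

|S1| = 4, |S1∩S2| = 0.8762.
|S1 ∖ S2| = |S1| − |S1∩S2| = 4 − 0.8762 = 3.12.

3.12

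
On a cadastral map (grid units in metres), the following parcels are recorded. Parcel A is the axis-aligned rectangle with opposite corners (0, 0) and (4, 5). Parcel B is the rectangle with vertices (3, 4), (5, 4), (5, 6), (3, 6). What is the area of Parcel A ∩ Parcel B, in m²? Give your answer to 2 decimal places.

1.00

|Parcel A∩Parcel B|: x∈[3,4], y∈[4,5] → 1·1 = 1.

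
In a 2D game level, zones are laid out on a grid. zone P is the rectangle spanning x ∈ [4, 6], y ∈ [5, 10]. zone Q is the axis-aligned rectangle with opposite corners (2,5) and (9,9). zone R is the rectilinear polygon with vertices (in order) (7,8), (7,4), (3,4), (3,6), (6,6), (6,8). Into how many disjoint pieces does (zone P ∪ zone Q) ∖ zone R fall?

1

(zone P ∪ zone Q) ∖ zone R is a single connected region.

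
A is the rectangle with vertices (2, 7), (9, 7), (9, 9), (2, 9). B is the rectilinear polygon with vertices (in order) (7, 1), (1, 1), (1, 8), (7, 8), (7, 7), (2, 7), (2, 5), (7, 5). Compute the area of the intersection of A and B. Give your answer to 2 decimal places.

5.00

The intersection is the polygon with vertices (2,8), (7,8), (7,7), (2,7).
By the shoelace formula its area is 5.00.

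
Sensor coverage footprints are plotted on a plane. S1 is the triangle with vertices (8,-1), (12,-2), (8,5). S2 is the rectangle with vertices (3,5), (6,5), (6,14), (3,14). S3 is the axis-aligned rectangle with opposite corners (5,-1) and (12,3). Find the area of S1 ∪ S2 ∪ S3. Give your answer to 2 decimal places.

57.86

By inclusion–exclusion:
Individual areas: |S1| = 12, |S2| = 27, |S3| = 28.
|S1∩S2| = 0.
|S1∩S3| = 9.1429.
|S2∩S3| = 0 (no overlap).
|S1∩S2∩S3| = 0.
|S1 ∪ S2 ∪ S3| = 67 − 9.1429 + 0 = 57.86.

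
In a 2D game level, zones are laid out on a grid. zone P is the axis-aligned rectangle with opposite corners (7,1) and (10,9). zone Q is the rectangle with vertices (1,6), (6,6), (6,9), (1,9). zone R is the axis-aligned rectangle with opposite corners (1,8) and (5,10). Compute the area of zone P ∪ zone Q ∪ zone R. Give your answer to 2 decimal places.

43.00

By inclusion–exclusion:
Individual areas: |zone P| = 24, |zone Q| = 15, |zone R| = 8.
|zone P∩zone Q| = 0 (no overlap).
|zone P∩zone R| = 0 (no overlap).
|zone Q∩zone R|: x∈[1,5], y∈[8,9] → 4·1 = 4.
|zone P∩zone Q∩zone R| = 0.
|zone P ∪ zone Q ∪ zone R| = 47 − 4 + 0 = 43.00.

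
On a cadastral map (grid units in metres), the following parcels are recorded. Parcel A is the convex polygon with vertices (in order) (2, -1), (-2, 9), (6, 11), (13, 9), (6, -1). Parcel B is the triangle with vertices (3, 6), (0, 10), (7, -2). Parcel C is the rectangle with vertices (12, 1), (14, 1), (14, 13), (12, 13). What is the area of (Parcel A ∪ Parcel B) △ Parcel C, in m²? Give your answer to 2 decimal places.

|Parcel A ∪ Parcel B| = 110.0935.
|(Parcel A ∪ Parcel B) ∩ Parcel C| = 0.8571.
|(Parcel A ∪ Parcel B) △ Parcel C| = 110.0935 + 24 − 1.7143 = 132.38.

132.38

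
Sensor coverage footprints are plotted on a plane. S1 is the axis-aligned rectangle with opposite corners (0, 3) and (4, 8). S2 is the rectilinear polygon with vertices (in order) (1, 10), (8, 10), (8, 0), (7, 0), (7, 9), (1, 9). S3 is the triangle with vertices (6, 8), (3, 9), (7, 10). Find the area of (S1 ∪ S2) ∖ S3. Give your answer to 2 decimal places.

|S1 ∪ S2| = 36.
|(S1 ∪ S2) ∩ S3| = 1.75.
|(S1 ∪ S2) ∖ S3| = 36 − 1.75 = 34.25.

34.25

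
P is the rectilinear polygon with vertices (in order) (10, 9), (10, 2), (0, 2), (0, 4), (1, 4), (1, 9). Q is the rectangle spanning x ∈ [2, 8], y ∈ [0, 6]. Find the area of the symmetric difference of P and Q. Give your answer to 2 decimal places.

|P| = 65, |Q| = 36, |P∩Q| = 24.
|P △ Q| = |P| + |Q| − 2·|P∩Q| = 65 + 36 − 48 = 53.00.

53.00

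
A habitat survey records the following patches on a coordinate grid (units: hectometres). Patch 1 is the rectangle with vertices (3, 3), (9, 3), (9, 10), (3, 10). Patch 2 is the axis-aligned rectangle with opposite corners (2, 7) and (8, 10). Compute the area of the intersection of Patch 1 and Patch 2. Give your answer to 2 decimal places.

|Patch 1∩Patch 2|: x∈[3,8], y∈[7,10] → 5·3 = 15.

15.00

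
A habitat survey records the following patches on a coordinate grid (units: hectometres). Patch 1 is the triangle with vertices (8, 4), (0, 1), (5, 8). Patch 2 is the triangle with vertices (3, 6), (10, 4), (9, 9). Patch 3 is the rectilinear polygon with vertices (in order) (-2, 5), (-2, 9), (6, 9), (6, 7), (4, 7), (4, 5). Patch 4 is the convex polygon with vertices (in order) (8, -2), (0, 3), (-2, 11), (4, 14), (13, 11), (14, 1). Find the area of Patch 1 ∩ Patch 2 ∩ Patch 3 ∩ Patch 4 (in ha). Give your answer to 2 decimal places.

0.33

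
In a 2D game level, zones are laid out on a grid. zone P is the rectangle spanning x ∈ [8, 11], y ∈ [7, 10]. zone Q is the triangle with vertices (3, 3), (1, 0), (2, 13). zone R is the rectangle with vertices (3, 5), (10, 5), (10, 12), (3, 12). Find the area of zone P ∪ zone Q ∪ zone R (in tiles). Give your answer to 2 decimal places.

By inclusion–exclusion:
Individual areas: |zone P| = 9, |zone Q| = 11.5, |zone R| = 49.
|zone P∩zone Q| = 0.
|zone P∩zone R|: x∈[8,10], y∈[7,10] → 2·3 = 6.
|zone Q∩zone R| = 0.
|zone P∩zone Q∩zone R| = 0.
|zone P ∪ zone Q ∪ zone R| = 69.5 − 6 + 0 = 63.50.

63.50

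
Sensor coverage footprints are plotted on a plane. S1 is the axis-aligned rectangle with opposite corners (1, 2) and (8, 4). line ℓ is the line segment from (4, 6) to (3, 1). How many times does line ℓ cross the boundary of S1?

2

The segment meets the boundary at (3.2,2), (3.6,4).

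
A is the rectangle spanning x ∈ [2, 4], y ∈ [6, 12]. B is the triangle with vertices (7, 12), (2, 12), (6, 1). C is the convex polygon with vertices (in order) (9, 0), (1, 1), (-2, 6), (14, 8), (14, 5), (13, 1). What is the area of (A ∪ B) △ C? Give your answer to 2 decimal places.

108.19

|A ∪ B| = 34.
|(A ∪ B) ∩ C| = 9.1552.
|(A ∪ B) △ C| = 34 + 92.5 − 18.3103 = 108.19.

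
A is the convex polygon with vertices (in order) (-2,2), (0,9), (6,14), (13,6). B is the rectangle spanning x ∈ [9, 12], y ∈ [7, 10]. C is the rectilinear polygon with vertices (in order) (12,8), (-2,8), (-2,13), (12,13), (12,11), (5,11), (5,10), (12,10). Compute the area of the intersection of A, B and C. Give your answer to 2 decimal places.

The intersection is the polygon with vertices (9,10), (9.5,10), (11.25,8), (9,8).
By the shoelace formula its area is 2.75.

2.75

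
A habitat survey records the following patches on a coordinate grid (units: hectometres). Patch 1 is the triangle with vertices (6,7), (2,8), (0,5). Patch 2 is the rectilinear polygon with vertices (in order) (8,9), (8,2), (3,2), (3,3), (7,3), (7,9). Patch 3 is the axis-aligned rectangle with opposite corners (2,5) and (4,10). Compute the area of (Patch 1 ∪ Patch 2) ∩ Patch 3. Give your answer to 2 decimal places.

The region (Patch 1 ∪ Patch 2) ∩ Patch 3 is the polygon with vertices (4,7.5), (4,6.333), (2,5.667), (2,8).
By the shoelace formula its area is 3.50.

3.50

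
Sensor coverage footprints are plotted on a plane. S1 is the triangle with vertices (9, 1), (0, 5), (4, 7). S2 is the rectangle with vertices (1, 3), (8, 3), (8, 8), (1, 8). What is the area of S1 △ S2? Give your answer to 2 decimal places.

|S1| = 17, |S2| = 35, |S1∩S2| = 13.6944.
|S1 △ S2| = |S1| + |S2| − 2·|S1∩S2| = 17 + 35 − 27.3889 = 24.61.

24.61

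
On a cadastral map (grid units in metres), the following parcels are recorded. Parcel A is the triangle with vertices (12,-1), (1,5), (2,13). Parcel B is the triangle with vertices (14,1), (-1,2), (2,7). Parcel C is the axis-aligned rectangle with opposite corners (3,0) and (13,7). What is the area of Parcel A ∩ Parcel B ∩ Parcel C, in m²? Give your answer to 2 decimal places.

17.11

The intersection is the polygon with vertices (8.667,3.667), (10.4,1.24), (7.544,1.43), (3,3.909), (3,6.5).
By the shoelace formula its area is 17.11.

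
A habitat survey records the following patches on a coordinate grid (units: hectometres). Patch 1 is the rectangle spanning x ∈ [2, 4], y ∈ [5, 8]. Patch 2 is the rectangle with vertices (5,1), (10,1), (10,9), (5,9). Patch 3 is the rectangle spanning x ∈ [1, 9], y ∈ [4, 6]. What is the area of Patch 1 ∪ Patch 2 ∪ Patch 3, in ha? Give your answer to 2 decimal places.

52.00

By inclusion–exclusion:
Individual areas: |Patch 1| = 6, |Patch 2| = 40, |Patch 3| = 16.
|Patch 1∩Patch 2| = 0 (no overlap).
|Patch 1∩Patch 3|: x∈[2,4], y∈[5,6] → 2·1 = 2.
|Patch 2∩Patch 3|: x∈[5,9], y∈[4,6] → 4·2 = 8.
|Patch 1∩Patch 2∩Patch 3| = 0.
|Patch 1 ∪ Patch 2 ∪ Patch 3| = 62 − 10 + 0 = 52.00.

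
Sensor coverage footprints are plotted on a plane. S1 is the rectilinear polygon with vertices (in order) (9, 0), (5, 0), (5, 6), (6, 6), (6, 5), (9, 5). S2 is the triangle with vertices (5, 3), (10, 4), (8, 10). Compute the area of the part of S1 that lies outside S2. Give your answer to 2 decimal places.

|S1| = 21, |S1∩S2| = 5.5667.
|S1 ∖ S2| = |S1| − |S1∩S2| = 21 − 5.5667 = 15.43.

15.43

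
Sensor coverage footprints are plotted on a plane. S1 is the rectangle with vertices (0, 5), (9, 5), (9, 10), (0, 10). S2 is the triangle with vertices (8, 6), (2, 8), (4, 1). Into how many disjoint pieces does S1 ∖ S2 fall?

1

S1 ∖ S2 is a single connected region.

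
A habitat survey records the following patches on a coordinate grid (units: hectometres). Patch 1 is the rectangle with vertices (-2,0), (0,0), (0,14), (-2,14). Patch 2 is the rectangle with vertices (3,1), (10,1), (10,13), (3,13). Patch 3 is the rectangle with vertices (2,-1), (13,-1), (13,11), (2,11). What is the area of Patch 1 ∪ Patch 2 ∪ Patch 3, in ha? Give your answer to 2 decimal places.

174.00

By inclusion–exclusion:
Individual areas: |Patch 1| = 28, |Patch 2| = 84, |Patch 3| = 132.
|Patch 1∩Patch 2| = 0 (no overlap).
|Patch 1∩Patch 3| = 0 (no overlap).
|Patch 2∩Patch 3|: x∈[3,10], y∈[1,11] → 7·10 = 70.
|Patch 1∩Patch 2∩Patch 3| = 0.
|Patch 1 ∪ Patch 2 ∪ Patch 3| = 244 − 70 + 0 = 174.00.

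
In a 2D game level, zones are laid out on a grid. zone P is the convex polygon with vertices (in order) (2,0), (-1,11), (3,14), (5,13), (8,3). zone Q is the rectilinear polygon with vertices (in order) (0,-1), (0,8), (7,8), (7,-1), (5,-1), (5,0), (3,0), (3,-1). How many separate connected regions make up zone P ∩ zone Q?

1

zone P ∩ zone Q is a single connected region.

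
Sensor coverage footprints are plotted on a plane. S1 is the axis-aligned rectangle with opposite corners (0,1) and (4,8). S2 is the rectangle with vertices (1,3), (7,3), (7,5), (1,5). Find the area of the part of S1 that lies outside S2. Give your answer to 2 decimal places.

|S1∩S2|: x∈[1,4], y∈[3,5] → 3·2 = 6.
|S1| = 28.
|S1 ∖ S2| = |S1| − |S1∩S2| = 28 − 6 = 22.00.

22.00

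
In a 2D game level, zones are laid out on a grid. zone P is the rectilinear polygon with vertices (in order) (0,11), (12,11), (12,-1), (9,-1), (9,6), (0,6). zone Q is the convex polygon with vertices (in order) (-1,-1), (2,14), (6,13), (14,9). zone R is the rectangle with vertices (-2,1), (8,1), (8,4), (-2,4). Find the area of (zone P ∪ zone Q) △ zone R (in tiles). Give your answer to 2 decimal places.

|zone P ∪ zone Q| = 130.
|(zone P ∪ zone Q) ∩ zone R| = 13.65.
|(zone P ∪ zone Q) △ zone R| = 130 + 30 − 27.3 = 132.70.

132.70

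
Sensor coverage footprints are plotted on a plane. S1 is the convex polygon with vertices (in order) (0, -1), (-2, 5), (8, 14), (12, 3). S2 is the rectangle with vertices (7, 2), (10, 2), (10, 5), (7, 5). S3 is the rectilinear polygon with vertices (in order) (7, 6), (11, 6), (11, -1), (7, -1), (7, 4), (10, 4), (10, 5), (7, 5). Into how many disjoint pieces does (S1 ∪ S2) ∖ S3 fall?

(S1 ∪ S2) ∖ S3 splits into 2 disjoint pieces (area 98.4697, area 1.5417).

2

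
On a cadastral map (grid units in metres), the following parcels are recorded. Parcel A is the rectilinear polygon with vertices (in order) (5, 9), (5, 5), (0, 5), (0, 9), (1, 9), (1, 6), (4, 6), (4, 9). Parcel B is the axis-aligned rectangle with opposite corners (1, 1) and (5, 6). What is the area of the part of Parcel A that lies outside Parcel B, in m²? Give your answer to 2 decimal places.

7.00

|Parcel A| = 11, |Parcel A∩Parcel B| = 4.
|Parcel A ∖ Parcel B| = |Parcel A| − |Parcel A∩Parcel B| = 11 − 4 = 7.00.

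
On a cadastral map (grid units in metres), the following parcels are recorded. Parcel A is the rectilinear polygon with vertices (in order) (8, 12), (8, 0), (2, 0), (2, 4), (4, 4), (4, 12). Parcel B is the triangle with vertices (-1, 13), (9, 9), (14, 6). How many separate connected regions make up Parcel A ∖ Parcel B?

2

Parcel A ∖ Parcel B splits into 2 disjoint pieces (area 7.2, area 46.9333).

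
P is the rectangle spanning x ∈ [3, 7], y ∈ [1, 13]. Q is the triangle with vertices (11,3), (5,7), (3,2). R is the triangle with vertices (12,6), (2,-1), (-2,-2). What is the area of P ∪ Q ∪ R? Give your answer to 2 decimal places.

By inclusion–exclusion:
Individual areas: |P| = 48, |Q| = 19, |R| = 9.
|P∩Q| = 12.6667.
|P∩R| = 2.4107.
|Q∩R| = 1.5592.
|P∩Q∩R| = 0.4629.
|P ∪ Q ∪ R| = 76 − 16.6366 + 0.4629 = 59.83.

59.83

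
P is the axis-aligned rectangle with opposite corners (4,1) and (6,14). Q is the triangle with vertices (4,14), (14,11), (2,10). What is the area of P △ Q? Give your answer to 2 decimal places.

|P| = 26, |Q| = 23, |P∩Q| = 6.9.
|P △ Q| = |P| + |Q| − 2·|P∩Q| = 26 + 23 − 13.8 = 35.20.

35.20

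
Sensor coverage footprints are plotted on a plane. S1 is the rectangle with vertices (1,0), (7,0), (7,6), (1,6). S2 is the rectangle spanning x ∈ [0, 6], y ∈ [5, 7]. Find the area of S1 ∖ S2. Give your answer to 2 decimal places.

|S1∩S2|: x∈[1,6], y∈[5,6] → 5·1 = 5.
|S1| = 36.
|S1 ∖ S2| = |S1| − |S1∩S2| = 36 − 5 = 31.00.

31.00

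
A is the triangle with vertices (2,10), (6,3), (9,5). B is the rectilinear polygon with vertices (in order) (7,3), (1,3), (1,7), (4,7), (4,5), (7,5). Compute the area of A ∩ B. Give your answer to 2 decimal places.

2.88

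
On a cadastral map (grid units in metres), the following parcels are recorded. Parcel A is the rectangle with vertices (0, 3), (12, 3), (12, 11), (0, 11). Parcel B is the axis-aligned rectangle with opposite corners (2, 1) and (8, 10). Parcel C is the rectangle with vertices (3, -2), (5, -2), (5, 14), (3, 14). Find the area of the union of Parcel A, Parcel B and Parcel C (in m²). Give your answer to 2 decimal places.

120.00

By inclusion–exclusion:
Individual areas: |Parcel A| = 96, |Parcel B| = 54, |Parcel C| = 32.
|Parcel A∩Parcel B|: x∈[2,8], y∈[3,10] → 6·7 = 42.
|Parcel A∩Parcel C|: x∈[3,5], y∈[3,11] → 2·8 = 16.
|Parcel B∩Parcel C|: x∈[3,5], y∈[1,10] → 2·9 = 18.
|Parcel A∩Parcel B∩Parcel C| = 14.
|Parcel A ∪ Parcel B ∪ Parcel C| = 182 − 76 + 14 = 120.00.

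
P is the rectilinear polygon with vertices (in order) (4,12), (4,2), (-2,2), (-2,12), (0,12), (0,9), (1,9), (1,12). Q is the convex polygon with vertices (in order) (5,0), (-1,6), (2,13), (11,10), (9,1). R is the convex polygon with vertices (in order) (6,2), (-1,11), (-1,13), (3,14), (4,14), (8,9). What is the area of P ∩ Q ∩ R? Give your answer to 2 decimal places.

The intersection is the polygon with vertices (1,9), (1,10.667), (1.571,12), (4,12), (4,4.571), (0.556,9).
By the shoelace formula its area is 16.25.

16.25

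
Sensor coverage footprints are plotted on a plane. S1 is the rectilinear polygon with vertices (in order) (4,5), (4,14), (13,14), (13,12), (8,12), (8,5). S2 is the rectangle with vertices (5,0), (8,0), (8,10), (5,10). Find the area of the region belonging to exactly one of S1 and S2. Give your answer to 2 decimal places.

46.00

|S1| = 46, |S2| = 30, |S1∩S2| = 15.
|S1 △ S2| = |S1| + |S2| − 2·|S1∩S2| = 46 + 30 − 30 = 46.00.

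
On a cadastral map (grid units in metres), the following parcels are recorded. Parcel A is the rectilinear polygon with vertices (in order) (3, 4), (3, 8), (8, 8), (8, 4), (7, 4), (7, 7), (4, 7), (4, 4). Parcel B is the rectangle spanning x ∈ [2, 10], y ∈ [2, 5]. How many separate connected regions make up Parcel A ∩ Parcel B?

Parcel A ∩ Parcel B splits into 2 disjoint pieces (area 1, area 1).

2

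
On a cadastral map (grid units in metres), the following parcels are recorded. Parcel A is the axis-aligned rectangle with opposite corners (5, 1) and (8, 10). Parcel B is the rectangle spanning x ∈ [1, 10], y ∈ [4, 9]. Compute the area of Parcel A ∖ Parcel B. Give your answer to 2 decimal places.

12.00

|Parcel A∩Parcel B|: x∈[5,8], y∈[4,9] → 3·5 = 15.
|Parcel A| = 27.
|Parcel A ∖ Parcel B| = |Parcel A| − |Parcel A∩Parcel B| = 27 − 15 = 12.00.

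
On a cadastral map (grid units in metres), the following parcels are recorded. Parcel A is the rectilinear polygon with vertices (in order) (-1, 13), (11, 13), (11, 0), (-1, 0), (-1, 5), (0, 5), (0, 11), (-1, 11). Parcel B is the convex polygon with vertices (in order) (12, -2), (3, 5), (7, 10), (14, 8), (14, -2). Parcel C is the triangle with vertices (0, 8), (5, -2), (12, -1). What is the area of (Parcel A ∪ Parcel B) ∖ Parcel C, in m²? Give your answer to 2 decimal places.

153.83

|Parcel A ∪ Parcel B| = 181.8571.
|(Parcel A ∪ Parcel B) ∩ Parcel C| = 28.0283.
|(Parcel A ∪ Parcel B) ∖ Parcel C| = 181.8571 − 28.0283 = 153.83.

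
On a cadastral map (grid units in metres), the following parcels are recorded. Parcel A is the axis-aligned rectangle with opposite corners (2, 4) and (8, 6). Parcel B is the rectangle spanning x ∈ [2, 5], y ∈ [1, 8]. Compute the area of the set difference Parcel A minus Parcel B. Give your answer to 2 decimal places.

|Parcel A∩Parcel B|: x∈[2,5], y∈[4,6] → 3·2 = 6.
|Parcel A| = 12.
|Parcel A ∖ Parcel B| = |Parcel A| − |Parcel A∩Parcel B| = 12 − 6 = 6.00.

6.00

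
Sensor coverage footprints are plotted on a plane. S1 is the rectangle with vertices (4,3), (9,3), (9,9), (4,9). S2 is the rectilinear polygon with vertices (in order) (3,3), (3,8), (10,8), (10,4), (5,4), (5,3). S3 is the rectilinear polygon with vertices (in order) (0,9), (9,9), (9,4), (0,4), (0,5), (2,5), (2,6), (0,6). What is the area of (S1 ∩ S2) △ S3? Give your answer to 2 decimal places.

|S1 ∩ S2| = 21.
|(S1 ∩ S2) ∩ S3| = 20.
|(S1 ∩ S2) △ S3| = 21 + 43 − 40 = 24.00.

24.00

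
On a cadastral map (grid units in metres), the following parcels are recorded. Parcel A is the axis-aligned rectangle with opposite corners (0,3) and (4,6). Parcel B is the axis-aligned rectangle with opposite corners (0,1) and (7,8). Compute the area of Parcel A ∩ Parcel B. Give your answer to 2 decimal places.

|Parcel A∩Parcel B|: x∈[0,4], y∈[3,6] → 4·3 = 12.

12.00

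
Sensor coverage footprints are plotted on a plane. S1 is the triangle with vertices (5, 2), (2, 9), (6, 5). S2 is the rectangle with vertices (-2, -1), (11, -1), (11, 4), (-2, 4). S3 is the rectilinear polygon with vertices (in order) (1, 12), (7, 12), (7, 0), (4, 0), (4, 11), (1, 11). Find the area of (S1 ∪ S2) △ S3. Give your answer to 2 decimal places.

|S1 ∪ S2| = 71.4762.
|(S1 ∪ S2) ∩ S3| = 15.8095.
|(S1 ∪ S2) △ S3| = 71.4762 + 39 − 31.619 = 78.86.

78.86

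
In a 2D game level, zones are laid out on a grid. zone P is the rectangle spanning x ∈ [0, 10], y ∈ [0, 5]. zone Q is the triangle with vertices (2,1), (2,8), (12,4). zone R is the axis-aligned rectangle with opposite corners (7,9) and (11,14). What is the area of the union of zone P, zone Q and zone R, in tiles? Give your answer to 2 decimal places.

By inclusion–exclusion:
Individual areas: |zone P| = 50, |zone Q| = 35, |zone R| = 20.
|zone P∩zone Q| = 22.35.
|zone P∩zone R| = 0 (no overlap).
|zone Q∩zone R| = 0.
|zone P∩zone Q∩zone R| = 0.
|zone P ∪ zone Q ∪ zone R| = 105 − 22.35 + 0 = 82.65.

82.65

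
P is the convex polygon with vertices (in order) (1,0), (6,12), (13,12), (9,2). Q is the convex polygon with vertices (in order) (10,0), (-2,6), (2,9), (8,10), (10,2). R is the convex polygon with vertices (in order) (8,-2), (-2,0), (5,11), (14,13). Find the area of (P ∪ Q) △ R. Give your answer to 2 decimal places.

50.74

|P ∪ Q| = 101.3301.
|(P ∪ Q) ∩ R| = 87.0458.
|(P ∪ Q) △ R| = 101.3301 + 123.5 − 174.0916 = 50.74.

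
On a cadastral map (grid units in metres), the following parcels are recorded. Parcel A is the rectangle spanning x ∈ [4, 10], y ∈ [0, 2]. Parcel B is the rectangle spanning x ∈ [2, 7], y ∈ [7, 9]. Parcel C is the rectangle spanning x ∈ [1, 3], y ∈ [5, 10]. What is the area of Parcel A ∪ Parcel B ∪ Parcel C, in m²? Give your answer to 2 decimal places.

30.00

By inclusion–exclusion:
Individual areas: |Parcel A| = 12, |Parcel B| = 10, |Parcel C| = 10.
|Parcel A∩Parcel B| = 0 (no overlap).
|Parcel A∩Parcel C| = 0 (no overlap).
|Parcel B∩Parcel C|: x∈[2,3], y∈[7,9] → 1·2 = 2.
|Parcel A∩Parcel B∩Parcel C| = 0.
|Parcel A ∪ Parcel B ∪ Parcel C| = 32 − 2 + 0 = 30.00.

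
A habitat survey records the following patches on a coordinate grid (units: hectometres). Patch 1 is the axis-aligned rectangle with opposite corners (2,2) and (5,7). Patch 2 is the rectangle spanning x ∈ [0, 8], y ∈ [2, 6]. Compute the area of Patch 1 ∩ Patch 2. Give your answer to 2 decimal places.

|Patch 1∩Patch 2|: x∈[2,5], y∈[2,6] → 3·4 = 12.

12.00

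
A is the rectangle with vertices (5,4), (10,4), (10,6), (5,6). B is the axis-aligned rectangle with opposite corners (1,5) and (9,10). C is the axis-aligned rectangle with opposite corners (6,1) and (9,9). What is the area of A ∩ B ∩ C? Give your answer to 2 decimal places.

The intersection is the polygon with vertices (9,6), (9,5), (6,5), (6,6).
By the shoelace formula its area is 3.00.

3.00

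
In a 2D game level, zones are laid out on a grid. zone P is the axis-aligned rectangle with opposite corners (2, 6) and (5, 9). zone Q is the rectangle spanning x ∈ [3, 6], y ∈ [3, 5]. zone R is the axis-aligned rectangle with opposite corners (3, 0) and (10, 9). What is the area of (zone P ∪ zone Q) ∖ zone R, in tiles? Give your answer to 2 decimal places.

3.00

|zone P ∪ zone Q| = 15.
|(zone P ∪ zone Q) ∩ zone R| = 12.
|(zone P ∪ zone Q) ∖ zone R| = 15 − 12 = 3.00.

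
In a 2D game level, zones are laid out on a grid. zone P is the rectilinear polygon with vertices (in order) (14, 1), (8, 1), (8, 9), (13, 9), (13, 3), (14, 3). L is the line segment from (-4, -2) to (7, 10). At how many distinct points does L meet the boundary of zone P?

The segment lies entirely outside zone P and never meets its boundary.

0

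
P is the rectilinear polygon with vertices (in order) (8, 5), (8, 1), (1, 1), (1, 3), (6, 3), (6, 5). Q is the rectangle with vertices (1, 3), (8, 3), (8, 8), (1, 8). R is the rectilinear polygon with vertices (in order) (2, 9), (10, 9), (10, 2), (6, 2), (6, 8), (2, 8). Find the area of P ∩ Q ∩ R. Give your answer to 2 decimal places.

The intersection is the polygon with vertices (6,3), (6,5), (8,5), (8,3).
By the shoelace formula its area is 4.00.

4.00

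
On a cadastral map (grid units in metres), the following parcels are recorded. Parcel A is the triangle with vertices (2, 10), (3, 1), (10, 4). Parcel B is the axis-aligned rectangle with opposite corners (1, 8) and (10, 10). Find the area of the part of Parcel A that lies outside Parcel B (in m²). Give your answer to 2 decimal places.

30.56

|Parcel A| = 33, |Parcel A∩Parcel B| = 2.4444.
|Parcel A ∖ Parcel B| = |Parcel A| − |Parcel A∩Parcel B| = 33 − 2.4444 = 30.56.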